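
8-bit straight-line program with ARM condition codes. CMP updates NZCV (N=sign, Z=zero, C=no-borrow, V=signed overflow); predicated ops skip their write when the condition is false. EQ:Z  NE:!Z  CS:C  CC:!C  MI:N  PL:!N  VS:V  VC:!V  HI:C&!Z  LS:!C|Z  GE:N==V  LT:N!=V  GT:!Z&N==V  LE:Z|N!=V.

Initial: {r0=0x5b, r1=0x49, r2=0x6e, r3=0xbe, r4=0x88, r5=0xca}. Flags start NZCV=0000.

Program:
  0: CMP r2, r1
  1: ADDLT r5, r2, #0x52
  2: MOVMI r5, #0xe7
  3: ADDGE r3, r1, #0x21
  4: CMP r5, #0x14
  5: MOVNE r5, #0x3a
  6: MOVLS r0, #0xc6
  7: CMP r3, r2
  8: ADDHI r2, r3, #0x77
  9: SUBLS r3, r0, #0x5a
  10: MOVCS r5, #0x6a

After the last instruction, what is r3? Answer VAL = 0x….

VAL = 0x01

0: ✓ CMP  NZCV=0010
1: · ADDLT
2: · MOVMI
3: ✓ ADDGE  r3←0x6a
4: ✓ CMP  NZCV=1010
5: ✓ MOVNE  r5←0x3a
6: · MOVLS
7: ✓ CMP  NZCV=1000
8: · ADDHI
9: ✓ SUBLS  r3←0x01
10: · MOVCS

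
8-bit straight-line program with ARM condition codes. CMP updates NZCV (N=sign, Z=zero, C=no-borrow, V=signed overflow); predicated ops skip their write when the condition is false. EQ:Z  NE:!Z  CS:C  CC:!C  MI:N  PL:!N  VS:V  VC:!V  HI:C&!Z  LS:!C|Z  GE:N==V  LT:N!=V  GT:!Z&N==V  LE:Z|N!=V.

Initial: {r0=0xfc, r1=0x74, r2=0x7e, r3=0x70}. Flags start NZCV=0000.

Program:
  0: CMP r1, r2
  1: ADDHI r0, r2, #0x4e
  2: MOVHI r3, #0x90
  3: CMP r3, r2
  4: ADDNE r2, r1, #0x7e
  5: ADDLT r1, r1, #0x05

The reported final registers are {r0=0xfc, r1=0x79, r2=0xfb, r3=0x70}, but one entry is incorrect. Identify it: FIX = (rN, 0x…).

FIX = (r2, 0xf2)

[0] flags=1000 → (cmp)
[1] flags=1000 HI?F → skip
[2] flags=1000 HI?F → skip
[3] flags=1000 → (cmp)
[4] flags=1000 NE?T → r2=0xf2
[5] flags=1000 LT?T → r1=0x79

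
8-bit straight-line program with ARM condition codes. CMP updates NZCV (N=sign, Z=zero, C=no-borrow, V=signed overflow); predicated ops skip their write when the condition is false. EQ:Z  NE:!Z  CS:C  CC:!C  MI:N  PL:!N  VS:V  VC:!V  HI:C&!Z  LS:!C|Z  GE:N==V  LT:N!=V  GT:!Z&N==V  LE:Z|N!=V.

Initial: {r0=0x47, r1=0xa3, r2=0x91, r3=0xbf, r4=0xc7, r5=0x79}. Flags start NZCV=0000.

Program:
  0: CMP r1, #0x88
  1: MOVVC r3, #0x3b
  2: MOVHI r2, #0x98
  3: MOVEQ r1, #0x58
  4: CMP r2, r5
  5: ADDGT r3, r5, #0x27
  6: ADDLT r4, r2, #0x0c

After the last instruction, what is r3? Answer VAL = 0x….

VAL = 0x3b

0: ✓ CMP  NZCV=0010
1: ✓ MOVVC  r3←0x3b
2: ✓ MOVHI  r2←0x98
3: · MOVEQ
4: ✓ CMP  NZCV=0011
5: · ADDGT
6: ✓ ADDLT  r4←0xa4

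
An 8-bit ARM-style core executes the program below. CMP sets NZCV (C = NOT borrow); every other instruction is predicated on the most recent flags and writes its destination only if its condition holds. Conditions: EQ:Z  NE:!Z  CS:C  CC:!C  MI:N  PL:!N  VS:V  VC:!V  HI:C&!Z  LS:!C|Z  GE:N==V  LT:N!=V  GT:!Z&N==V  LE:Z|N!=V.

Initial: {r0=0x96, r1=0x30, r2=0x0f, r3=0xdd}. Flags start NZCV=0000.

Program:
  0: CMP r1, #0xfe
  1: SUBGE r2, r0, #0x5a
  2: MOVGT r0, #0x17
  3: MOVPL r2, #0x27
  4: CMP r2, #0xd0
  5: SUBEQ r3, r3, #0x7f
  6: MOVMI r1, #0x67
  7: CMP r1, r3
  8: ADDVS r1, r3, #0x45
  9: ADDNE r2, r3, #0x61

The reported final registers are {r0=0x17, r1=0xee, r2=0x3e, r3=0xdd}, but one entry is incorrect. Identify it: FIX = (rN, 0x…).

[0] flags=0000 → (cmp)
[1] flags=0000 GE?T → r2=0x3c
[2] flags=0000 GT?T → r0=0x17
[3] flags=0000 PL?T → r2=0x27
[4] flags=0000 → (cmp)
[5] flags=0000 EQ?F → skip
[6] flags=0000 MI?F → skip
[7] flags=0000 → (cmp)
[8] flags=0000 VS?F → skip
[9] flags=0000 NE?T → r2=0x3e

FIX = (r1, 0x30)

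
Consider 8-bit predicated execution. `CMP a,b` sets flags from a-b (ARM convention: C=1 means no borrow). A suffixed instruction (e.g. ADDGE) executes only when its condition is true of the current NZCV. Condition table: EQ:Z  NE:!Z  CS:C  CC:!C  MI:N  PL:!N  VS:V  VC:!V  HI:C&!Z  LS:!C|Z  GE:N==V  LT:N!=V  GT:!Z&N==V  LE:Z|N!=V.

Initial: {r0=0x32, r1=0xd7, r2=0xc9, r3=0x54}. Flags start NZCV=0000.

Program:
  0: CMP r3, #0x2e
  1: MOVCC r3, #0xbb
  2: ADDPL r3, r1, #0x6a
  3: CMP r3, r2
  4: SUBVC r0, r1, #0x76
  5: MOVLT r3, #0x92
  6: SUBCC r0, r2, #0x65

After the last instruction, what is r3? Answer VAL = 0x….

0: ✓ CMP  NZCV=0010
1: · MOVCC
2: ✓ ADDPL  r3←0x41
3: ✓ CMP  NZCV=0000
4: ✓ SUBVC  r0←0x61
5: · MOVLT
6: ✓ SUBCC  r0←0x64

VAL = 0x41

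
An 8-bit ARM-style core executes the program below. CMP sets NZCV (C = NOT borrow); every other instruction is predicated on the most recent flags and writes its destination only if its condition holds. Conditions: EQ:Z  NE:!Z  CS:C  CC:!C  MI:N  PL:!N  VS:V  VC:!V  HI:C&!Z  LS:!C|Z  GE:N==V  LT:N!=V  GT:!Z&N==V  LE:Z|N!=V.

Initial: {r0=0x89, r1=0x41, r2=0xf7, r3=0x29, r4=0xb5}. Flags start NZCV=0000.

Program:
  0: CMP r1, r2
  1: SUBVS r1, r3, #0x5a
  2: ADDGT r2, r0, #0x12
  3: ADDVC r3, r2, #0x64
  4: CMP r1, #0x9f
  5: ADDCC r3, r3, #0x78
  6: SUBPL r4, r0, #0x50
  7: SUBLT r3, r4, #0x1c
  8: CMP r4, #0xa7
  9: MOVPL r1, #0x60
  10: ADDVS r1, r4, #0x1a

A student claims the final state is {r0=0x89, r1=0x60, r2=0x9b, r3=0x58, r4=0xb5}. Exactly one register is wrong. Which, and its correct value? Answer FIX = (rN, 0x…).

FIX = (r3, 0x77)

0: ✓ CMP  NZCV=0000
1: · SUBVS
2: ✓ ADDGT  r2←0x9b
3: ✓ ADDVC  r3←0xff
4: ✓ CMP  NZCV=1001
5: ✓ ADDCC  r3←0x77
6: · SUBPL
7: · SUBLT
8: ✓ CMP  NZCV=0010
9: ✓ MOVPL  r1←0x60
10: · ADDVS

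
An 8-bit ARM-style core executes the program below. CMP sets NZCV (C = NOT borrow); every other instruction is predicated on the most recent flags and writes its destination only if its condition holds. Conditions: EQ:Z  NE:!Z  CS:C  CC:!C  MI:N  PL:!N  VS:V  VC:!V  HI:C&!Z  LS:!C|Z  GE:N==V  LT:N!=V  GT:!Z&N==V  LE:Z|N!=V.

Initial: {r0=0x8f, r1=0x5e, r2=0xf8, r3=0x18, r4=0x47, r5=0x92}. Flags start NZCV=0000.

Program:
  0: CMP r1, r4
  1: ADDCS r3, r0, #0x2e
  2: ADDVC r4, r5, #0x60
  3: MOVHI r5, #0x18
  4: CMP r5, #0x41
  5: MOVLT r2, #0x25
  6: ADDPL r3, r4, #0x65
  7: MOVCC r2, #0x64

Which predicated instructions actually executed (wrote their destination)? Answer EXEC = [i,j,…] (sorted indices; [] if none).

[0] flags=0010 → (cmp)
[1] flags=0010 CS?T → r3=0xbd
[2] flags=0010 VC?T → r4=0xf2
[3] flags=0010 HI?T → r5=0x18
[4] flags=1000 → (cmp)
[5] flags=1000 LT?T → r2=0x25
[6] flags=1000 PL?F → skip
[7] flags=1000 CC?T → r2=0x64

EXEC = [1,2,3,5,7]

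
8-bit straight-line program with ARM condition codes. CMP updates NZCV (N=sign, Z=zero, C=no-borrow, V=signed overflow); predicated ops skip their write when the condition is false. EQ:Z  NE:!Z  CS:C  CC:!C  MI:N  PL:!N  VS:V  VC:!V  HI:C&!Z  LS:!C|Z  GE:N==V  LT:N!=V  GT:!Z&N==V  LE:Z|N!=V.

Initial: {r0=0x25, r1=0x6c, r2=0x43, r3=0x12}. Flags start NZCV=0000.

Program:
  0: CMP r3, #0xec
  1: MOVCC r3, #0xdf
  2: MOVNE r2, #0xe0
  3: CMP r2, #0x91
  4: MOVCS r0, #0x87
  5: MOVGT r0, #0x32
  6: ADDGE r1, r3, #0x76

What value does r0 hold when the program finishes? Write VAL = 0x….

0: ✓ CMP  NZCV=0000
1: ✓ MOVCC  r3←0xdf
2: ✓ MOVNE  r2←0xe0
3: ✓ CMP  NZCV=0010
4: ✓ MOVCS  r0←0x87
5: ✓ MOVGT  r0←0x32
6: ✓ ADDGE  r1←0x55

VAL = 0x32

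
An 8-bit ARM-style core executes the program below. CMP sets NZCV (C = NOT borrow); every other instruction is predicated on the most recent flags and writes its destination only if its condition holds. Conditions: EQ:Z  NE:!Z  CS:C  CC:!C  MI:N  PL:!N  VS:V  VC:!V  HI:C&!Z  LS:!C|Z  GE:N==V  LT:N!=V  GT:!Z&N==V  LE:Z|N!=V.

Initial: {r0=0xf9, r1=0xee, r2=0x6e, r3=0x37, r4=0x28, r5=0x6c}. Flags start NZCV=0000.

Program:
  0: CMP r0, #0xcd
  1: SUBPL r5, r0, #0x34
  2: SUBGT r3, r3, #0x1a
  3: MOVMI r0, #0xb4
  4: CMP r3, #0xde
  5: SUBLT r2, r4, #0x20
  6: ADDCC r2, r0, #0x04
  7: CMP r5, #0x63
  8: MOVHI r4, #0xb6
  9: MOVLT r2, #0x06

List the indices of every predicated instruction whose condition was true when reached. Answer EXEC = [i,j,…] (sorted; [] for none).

EXEC = [1,2,6,8,9]

0: ✓ CMP  NZCV=0010
1: ✓ SUBPL  r5←0xc5
2: ✓ SUBGT  r3←0x1d
3: · MOVMI
4: ✓ CMP  NZCV=0000
5: · SUBLT
6: ✓ ADDCC  r2←0xfd
7: ✓ CMP  NZCV=0011
8: ✓ MOVHI  r4←0xb6
9: ✓ MOVLT  r2←0x06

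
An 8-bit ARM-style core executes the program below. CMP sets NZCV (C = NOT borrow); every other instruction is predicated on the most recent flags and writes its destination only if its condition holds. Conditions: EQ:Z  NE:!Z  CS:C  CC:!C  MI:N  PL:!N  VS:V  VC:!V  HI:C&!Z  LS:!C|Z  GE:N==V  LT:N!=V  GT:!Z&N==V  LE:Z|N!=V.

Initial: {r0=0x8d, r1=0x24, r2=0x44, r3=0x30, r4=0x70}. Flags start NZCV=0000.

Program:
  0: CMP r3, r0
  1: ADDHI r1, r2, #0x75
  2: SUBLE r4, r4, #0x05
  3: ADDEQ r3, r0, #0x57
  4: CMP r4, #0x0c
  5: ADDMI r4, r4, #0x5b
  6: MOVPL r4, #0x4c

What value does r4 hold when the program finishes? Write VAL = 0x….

[0] flags=1001 → (cmp)
[1] flags=1001 HI?F → skip
[2] flags=1001 LE?F → skip
[3] flags=1001 EQ?F → skip
[4] flags=0010 → (cmp)
[5] flags=0010 MI?F → skip
[6] flags=0010 PL?T → r4=0x4c

VAL = 0x4c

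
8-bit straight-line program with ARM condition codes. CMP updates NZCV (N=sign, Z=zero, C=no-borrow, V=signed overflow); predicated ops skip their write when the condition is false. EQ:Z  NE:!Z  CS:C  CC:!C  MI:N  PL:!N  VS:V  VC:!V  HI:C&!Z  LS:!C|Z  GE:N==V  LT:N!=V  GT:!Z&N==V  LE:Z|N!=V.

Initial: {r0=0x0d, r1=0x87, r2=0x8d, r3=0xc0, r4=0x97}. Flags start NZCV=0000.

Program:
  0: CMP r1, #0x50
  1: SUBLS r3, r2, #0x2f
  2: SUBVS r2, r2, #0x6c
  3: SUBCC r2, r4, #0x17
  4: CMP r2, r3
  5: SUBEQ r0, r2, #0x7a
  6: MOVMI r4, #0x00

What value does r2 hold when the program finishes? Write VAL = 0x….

VAL = 0x21

[0] flags=0011 → (cmp)
[1] flags=0011 LS?F → skip
[2] flags=0011 VS?T → r2=0x21
[3] flags=0011 CC?F → skip
[4] flags=0000 → (cmp)
[5] flags=0000 EQ?F → skip
[6] flags=0000 MI?F → skip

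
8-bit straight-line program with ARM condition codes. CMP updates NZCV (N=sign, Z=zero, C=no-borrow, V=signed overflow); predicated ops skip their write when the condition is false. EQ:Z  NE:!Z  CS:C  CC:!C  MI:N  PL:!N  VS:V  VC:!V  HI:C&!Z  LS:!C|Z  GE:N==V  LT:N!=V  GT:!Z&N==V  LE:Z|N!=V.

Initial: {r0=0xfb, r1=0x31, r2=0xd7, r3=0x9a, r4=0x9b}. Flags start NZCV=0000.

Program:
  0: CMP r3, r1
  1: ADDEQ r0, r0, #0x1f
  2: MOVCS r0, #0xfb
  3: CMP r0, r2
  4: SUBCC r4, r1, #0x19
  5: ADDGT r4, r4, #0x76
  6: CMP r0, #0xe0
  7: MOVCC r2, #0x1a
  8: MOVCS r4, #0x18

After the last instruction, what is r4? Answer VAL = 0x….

VAL = 0x18

[0] flags=0011 → (cmp)
[1] flags=0011 EQ?F → skip
[2] flags=0011 CS?T → r0=0xfb
[3] flags=0010 → (cmp)
[4] flags=0010 CC?F → skip
[5] flags=0010 GT?T → r4=0x11
[6] flags=0010 → (cmp)
[7] flags=0010 CC?F → skip
[8] flags=0010 CS?T → r4=0x18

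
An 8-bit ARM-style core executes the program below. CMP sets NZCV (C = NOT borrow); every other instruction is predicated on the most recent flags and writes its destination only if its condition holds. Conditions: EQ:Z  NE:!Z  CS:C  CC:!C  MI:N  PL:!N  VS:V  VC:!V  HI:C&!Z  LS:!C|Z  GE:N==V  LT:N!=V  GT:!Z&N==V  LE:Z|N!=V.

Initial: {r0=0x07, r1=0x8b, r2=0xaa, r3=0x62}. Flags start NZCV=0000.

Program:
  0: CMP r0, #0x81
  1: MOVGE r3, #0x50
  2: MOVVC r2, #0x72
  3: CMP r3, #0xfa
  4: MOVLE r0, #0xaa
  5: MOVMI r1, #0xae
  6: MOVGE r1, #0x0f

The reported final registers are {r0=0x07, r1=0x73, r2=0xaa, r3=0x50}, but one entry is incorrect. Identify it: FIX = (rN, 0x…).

[0] flags=1001 → (cmp)
[1] flags=1001 GE?T → r3=0x50
[2] flags=1001 VC?F → skip
[3] flags=0000 → (cmp)
[4] flags=0000 LE?F → skip
[5] flags=0000 MI?F → skip
[6] flags=0000 GE?T → r1=0x0f

FIX = (r1, 0x0f)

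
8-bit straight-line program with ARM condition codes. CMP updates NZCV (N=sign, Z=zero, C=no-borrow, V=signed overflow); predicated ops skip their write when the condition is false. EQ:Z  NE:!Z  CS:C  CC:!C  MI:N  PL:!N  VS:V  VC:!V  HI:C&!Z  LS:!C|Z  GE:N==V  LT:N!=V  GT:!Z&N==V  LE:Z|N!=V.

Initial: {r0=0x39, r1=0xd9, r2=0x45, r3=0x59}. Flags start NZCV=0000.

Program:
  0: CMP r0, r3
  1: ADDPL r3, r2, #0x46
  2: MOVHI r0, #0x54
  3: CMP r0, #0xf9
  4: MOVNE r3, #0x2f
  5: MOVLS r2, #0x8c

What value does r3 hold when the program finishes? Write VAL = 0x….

[0] flags=1000 → (cmp)
[1] flags=1000 PL?F → skip
[2] flags=1000 HI?F → skip
[3] flags=0000 → (cmp)
[4] flags=0000 NE?T → r3=0x2f
[5] flags=0000 LS?T → r2=0x8c

VAL = 0x2f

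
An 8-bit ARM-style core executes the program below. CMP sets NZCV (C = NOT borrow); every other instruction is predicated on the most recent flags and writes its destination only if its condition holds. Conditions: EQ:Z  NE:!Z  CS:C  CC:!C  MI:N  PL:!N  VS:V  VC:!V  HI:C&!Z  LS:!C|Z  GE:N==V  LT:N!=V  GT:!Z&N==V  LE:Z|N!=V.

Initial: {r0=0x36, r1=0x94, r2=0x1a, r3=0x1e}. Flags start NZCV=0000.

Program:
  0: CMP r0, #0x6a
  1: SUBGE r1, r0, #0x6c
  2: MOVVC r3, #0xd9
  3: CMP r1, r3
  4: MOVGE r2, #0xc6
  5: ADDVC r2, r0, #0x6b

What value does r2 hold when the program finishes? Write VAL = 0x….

VAL = 0xa1

0: ✓ CMP  NZCV=1000
1: · SUBGE
2: ✓ MOVVC  r3←0xd9
3: ✓ CMP  NZCV=1000
4: · MOVGE
5: ✓ ADDVC  r2←0xa1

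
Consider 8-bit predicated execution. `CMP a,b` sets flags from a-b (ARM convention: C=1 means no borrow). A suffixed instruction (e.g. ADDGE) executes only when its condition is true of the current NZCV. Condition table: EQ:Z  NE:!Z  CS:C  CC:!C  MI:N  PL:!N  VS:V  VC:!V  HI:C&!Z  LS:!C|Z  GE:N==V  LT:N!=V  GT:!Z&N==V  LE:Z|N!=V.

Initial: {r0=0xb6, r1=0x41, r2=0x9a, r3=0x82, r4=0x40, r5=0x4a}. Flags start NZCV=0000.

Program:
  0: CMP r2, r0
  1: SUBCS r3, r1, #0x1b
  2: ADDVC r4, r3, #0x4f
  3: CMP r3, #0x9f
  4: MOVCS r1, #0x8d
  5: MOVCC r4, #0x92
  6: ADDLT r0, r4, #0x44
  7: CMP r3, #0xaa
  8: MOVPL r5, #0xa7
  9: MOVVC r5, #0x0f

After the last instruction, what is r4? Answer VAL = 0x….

VAL = 0x92

0: ✓ CMP  NZCV=1000
1: · SUBCS
2: ✓ ADDVC  r4←0xd1
3: ✓ CMP  NZCV=1000
4: · MOVCS
5: ✓ MOVCC  r4←0x92
6: ✓ ADDLT  r0←0xd6
7: ✓ CMP  NZCV=1000
8: · MOVPL
9: ✓ MOVVC  r5←0x0f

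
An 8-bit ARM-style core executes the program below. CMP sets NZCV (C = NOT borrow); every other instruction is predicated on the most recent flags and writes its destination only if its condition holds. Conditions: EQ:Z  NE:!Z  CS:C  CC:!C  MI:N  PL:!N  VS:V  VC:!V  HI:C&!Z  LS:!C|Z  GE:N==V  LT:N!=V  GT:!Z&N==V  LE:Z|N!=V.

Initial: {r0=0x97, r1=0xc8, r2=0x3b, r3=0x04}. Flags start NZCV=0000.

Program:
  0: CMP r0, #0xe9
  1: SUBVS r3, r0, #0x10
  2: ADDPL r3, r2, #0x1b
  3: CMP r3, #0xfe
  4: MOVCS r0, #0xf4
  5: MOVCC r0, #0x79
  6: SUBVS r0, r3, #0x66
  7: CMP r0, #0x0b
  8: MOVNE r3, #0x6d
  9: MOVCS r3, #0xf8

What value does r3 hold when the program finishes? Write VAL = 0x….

VAL = 0xf8

[0] flags=1000 → (cmp)
[1] flags=1000 VS?F → skip
[2] flags=1000 PL?F → skip
[3] flags=0000 → (cmp)
[4] flags=0000 CS?F → skip
[5] flags=0000 CC?T → r0=0x79
[6] flags=0000 VS?F → skip
[7] flags=0010 → (cmp)
[8] flags=0010 NE?T → r3=0x6d
[9] flags=0010 CS?T → r3=0xf8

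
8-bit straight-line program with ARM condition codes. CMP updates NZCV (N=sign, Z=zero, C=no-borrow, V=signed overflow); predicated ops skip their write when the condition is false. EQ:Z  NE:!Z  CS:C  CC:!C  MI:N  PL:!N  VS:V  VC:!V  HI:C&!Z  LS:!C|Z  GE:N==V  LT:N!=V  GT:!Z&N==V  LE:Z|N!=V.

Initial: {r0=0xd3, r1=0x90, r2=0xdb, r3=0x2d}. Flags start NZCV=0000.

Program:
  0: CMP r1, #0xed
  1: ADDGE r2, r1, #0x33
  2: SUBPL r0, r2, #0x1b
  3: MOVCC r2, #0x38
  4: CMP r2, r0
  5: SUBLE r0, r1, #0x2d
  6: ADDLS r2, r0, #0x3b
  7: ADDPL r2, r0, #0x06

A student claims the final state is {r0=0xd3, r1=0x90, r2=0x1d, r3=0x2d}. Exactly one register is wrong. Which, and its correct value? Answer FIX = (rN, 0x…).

[0] flags=1000 → (cmp)
[1] flags=1000 GE?F → skip
[2] flags=1000 PL?F → skip
[3] flags=1000 CC?T → r2=0x38
[4] flags=0000 → (cmp)
[5] flags=0000 LE?F → skip
[6] flags=0000 LS?T → r2=0x0e
[7] flags=0000 PL?T → r2=0xd9

FIX = (r2, 0xd9)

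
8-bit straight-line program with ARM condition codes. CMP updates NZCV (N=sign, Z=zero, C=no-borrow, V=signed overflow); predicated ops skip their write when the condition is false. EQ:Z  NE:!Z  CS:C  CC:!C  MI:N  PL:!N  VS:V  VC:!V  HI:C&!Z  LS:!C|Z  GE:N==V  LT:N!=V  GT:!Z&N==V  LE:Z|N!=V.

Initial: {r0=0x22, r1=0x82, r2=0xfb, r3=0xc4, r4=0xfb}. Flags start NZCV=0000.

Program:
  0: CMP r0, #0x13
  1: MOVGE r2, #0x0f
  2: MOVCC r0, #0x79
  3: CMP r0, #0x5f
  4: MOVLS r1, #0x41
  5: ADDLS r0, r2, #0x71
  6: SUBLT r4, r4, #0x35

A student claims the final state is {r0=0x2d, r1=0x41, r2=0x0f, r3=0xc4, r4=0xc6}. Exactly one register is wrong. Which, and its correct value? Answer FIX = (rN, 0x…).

0: ✓ CMP  NZCV=0010
1: ✓ MOVGE  r2←0x0f
2: · MOVCC
3: ✓ CMP  NZCV=1000
4: ✓ MOVLS  r1←0x41
5: ✓ ADDLS  r0←0x80
6: ✓ SUBLT  r4←0xc6

FIX = (r0, 0x80)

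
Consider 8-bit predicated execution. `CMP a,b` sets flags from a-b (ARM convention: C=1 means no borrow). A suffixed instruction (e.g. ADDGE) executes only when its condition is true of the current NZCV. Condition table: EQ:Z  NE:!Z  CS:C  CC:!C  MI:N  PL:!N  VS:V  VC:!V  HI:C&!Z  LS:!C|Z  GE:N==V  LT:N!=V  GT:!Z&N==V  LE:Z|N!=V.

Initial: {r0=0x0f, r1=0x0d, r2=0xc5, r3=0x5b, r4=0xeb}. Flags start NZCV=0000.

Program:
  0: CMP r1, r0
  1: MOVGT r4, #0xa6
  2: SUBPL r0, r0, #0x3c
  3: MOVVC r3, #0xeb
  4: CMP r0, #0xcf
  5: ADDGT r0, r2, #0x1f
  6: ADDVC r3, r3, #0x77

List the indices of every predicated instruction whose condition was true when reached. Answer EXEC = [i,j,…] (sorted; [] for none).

EXEC = [3,5,6]

[0] flags=1000 → (cmp)
[1] flags=1000 GT?F → skip
[2] flags=1000 PL?F → skip
[3] flags=1000 VC?T → r3=0xeb
[4] flags=0000 → (cmp)
[5] flags=0000 GT?T → r0=0xe4
[6] flags=0000 VC?T → r3=0x62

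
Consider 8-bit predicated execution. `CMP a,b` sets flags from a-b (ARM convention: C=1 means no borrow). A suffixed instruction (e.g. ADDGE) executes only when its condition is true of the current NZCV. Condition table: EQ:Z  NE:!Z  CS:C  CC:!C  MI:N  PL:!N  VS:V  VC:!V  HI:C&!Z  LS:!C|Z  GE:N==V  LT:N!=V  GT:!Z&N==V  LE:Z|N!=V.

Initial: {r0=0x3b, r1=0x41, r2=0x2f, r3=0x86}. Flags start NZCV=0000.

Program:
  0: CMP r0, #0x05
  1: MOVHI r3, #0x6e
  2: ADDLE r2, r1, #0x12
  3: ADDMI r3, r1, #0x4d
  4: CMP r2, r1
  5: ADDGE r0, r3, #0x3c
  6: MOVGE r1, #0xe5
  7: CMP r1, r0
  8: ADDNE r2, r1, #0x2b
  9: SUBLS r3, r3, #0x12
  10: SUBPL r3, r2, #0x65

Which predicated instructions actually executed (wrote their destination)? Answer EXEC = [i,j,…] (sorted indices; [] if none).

EXEC = [1,8,10]

[0] flags=0010 → (cmp)
[1] flags=0010 HI?T → r3=0x6e
[2] flags=0010 LE?F → skip
[3] flags=0010 MI?F → skip
[4] flags=1000 → (cmp)
[5] flags=1000 GE?F → skip
[6] flags=1000 GE?F → skip
[7] flags=0010 → (cmp)
[8] flags=0010 NE?T → r2=0x6c
[9] flags=0010 LS?F → skip
[10] flags=0010 PL?T → r3=0x07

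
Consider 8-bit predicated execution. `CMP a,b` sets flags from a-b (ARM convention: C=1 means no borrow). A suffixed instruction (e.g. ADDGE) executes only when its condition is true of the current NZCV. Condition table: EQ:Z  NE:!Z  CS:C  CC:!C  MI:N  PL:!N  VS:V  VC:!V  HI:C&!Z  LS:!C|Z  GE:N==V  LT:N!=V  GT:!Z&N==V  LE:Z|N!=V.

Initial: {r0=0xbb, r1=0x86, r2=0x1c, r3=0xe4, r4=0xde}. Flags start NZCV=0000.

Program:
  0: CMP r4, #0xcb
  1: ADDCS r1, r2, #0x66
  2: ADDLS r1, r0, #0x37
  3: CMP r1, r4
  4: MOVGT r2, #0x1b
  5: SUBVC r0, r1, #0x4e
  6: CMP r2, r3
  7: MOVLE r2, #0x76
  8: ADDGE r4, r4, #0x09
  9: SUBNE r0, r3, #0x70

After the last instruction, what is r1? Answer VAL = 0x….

0: ✓ CMP  NZCV=0010
1: ✓ ADDCS  r1←0x82
2: · ADDLS
3: ✓ CMP  NZCV=1000
4: · MOVGT
5: ✓ SUBVC  r0←0x34
6: ✓ CMP  NZCV=0000
7: · MOVLE
8: ✓ ADDGE  r4←0xe7
9: ✓ SUBNE  r0←0x74

VAL = 0x82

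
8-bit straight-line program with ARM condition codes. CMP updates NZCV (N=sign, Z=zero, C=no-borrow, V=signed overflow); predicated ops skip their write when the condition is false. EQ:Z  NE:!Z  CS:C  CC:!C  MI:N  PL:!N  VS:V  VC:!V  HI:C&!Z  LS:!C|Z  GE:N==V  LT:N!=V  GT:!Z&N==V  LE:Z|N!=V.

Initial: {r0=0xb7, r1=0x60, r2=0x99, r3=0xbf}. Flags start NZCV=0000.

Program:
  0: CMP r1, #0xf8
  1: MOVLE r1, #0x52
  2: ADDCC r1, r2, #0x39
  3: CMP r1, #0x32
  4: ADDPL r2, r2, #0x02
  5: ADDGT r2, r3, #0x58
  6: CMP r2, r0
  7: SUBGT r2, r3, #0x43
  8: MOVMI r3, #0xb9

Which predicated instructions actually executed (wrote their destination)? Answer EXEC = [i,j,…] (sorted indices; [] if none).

[0] flags=0000 → (cmp)
[1] flags=0000 LE?F → skip
[2] flags=0000 CC?T → r1=0xd2
[3] flags=1010 → (cmp)
[4] flags=1010 PL?F → skip
[5] flags=1010 GT?F → skip
[6] flags=1000 → (cmp)
[7] flags=1000 GT?F → skip
[8] flags=1000 MI?T → r3=0xb9

EXEC = [2,8]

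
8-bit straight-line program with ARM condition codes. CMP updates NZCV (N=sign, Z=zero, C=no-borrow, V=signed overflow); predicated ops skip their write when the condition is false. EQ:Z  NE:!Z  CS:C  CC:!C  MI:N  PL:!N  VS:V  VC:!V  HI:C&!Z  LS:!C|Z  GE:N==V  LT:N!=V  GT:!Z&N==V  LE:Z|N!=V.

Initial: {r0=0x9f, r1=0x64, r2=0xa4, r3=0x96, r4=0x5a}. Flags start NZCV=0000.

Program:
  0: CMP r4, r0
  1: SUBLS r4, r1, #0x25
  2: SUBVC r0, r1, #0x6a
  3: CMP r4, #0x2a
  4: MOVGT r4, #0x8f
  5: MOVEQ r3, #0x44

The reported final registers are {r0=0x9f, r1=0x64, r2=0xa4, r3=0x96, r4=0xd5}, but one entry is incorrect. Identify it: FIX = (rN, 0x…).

[0] flags=1001 → (cmp)
[1] flags=1001 LS?T → r4=0x3f
[2] flags=1001 VC?F → skip
[3] flags=0010 → (cmp)
[4] flags=0010 GT?T → r4=0x8f
[5] flags=0010 EQ?F → skip

FIX = (r4, 0x8f)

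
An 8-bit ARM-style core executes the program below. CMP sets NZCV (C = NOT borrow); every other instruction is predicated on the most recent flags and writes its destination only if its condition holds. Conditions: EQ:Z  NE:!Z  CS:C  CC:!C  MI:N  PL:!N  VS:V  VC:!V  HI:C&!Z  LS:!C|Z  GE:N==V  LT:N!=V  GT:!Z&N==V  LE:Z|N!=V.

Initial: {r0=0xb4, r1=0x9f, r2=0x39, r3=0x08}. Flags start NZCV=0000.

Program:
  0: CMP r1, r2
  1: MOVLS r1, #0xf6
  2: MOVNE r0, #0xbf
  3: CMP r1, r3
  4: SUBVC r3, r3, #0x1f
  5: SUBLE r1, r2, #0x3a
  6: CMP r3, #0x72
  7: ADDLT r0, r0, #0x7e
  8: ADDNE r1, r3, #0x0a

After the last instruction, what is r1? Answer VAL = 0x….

VAL = 0xf3

[0] flags=0011 → (cmp)
[1] flags=0011 LS?F → skip
[2] flags=0011 NE?T → r0=0xbf
[3] flags=1010 → (cmp)
[4] flags=1010 VC?T → r3=0xe9
[5] flags=1010 LE?T → r1=0xff
[6] flags=0011 → (cmp)
[7] flags=0011 LT?T → r0=0x3d
[8] flags=0011 NE?T → r1=0xf3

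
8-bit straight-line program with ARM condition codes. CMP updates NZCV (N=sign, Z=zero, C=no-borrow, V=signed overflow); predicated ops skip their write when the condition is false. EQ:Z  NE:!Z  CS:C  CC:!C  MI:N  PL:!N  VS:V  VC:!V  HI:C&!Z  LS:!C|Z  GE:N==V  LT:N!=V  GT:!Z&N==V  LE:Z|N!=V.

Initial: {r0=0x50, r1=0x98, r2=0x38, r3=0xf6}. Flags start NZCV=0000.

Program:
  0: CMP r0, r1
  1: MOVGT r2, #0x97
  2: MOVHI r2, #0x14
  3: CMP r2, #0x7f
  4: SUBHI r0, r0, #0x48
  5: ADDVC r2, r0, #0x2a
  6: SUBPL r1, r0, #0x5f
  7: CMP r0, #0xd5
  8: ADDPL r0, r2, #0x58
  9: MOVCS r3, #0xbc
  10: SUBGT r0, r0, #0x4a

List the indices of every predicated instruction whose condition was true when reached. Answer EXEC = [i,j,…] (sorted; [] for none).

EXEC = [1,4,6,8,10]

0: ✓ CMP  NZCV=1001
1: ✓ MOVGT  r2←0x97
2: · MOVHI
3: ✓ CMP  NZCV=0011
4: ✓ SUBHI  r0←0x08
5: · ADDVC
6: ✓ SUBPL  r1←0xa9
7: ✓ CMP  NZCV=0000
8: ✓ ADDPL  r0←0xef
9: · MOVCS
10: ✓ SUBGT  r0←0xa5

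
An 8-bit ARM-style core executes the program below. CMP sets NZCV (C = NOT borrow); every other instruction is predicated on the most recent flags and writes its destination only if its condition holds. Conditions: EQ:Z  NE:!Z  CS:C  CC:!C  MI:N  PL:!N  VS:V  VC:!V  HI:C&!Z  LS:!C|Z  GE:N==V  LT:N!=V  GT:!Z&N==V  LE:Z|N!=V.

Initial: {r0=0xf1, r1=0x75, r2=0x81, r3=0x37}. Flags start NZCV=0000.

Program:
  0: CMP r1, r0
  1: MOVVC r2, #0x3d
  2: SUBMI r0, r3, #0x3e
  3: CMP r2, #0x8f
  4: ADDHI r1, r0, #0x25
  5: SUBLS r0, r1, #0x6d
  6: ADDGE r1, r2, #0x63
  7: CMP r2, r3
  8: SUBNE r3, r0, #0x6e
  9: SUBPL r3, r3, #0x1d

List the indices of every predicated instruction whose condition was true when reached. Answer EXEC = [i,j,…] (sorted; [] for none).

0: ✓ CMP  NZCV=1001
1: · MOVVC
2: ✓ SUBMI  r0←0xf9
3: ✓ CMP  NZCV=1000
4: · ADDHI
5: ✓ SUBLS  r0←0x08
6: · ADDGE
7: ✓ CMP  NZCV=0011
8: ✓ SUBNE  r3←0x9a
9: ✓ SUBPL  r3←0x7d

EXEC = [2,5,8,9]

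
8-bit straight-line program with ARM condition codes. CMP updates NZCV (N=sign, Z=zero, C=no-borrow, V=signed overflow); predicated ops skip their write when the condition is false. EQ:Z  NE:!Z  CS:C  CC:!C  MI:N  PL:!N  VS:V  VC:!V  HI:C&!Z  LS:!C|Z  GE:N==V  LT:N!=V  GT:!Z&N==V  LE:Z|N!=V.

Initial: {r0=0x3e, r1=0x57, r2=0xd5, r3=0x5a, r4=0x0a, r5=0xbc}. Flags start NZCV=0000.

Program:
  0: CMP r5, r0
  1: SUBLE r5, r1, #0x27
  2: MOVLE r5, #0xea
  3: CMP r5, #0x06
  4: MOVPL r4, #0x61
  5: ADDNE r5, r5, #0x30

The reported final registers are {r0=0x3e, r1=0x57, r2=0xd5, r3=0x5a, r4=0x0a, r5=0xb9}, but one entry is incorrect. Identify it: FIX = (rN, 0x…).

[0] flags=0011 → (cmp)
[1] flags=0011 LE?T → r5=0x30
[2] flags=0011 LE?T → r5=0xea
[3] flags=1010 → (cmp)
[4] flags=1010 PL?F → skip
[5] flags=1010 NE?T → r5=0x1a

FIX = (r5, 0x1a)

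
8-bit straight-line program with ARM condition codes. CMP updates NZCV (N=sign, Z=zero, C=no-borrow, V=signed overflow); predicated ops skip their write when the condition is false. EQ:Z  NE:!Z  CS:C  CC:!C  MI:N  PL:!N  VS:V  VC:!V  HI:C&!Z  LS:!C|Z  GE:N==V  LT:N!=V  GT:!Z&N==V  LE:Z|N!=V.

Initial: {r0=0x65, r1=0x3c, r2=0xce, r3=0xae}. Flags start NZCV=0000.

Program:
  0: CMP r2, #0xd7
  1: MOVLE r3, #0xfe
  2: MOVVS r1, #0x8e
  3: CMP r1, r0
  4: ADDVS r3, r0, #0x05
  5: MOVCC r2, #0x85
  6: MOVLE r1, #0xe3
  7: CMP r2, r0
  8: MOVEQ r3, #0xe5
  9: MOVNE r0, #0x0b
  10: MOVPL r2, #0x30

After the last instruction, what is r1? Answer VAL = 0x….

0: ✓ CMP  NZCV=1000
1: ✓ MOVLE  r3←0xfe
2: · MOVVS
3: ✓ CMP  NZCV=1000
4: · ADDVS
5: ✓ MOVCC  r2←0x85
6: ✓ MOVLE  r1←0xe3
7: ✓ CMP  NZCV=0011
8: · MOVEQ
9: ✓ MOVNE  r0←0x0b
10: ✓ MOVPL  r2←0x30

VAL = 0xe3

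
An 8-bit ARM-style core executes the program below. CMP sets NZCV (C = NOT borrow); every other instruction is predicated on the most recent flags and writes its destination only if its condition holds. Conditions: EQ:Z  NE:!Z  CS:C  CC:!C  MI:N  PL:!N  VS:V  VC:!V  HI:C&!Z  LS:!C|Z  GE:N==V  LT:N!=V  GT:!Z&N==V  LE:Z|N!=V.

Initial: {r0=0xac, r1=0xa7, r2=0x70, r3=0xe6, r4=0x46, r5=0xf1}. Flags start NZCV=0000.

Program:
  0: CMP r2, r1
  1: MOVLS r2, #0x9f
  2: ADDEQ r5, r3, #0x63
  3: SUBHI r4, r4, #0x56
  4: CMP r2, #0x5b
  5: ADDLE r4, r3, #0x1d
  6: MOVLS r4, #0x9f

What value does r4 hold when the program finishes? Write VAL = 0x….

[0] flags=1001 → (cmp)
[1] flags=1001 LS?T → r2=0x9f
[2] flags=1001 EQ?F → skip
[3] flags=1001 HI?F → skip
[4] flags=0011 → (cmp)
[5] flags=0011 LE?T → r4=0x03
[6] flags=0011 LS?F → skip

VAL = 0x03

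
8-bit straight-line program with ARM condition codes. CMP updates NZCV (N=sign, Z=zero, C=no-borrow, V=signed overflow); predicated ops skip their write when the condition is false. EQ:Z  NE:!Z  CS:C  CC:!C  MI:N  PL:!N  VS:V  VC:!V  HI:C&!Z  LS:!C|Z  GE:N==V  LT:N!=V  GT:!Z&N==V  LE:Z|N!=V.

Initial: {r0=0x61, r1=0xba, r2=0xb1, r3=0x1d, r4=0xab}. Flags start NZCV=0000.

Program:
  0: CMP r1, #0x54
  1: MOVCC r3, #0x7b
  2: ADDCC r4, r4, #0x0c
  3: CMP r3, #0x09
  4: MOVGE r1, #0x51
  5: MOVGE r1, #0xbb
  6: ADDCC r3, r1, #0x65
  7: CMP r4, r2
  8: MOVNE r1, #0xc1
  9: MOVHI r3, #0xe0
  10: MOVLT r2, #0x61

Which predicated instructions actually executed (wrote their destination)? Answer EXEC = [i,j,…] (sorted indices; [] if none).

EXEC = [4,5,8,10]

0: ✓ CMP  NZCV=0011
1: · MOVCC
2: · ADDCC
3: ✓ CMP  NZCV=0010
4: ✓ MOVGE  r1←0x51
5: ✓ MOVGE  r1←0xbb
6: · ADDCC
7: ✓ CMP  NZCV=1000
8: ✓ MOVNE  r1←0xc1
9: · MOVHI
10: ✓ MOVLT  r2←0x61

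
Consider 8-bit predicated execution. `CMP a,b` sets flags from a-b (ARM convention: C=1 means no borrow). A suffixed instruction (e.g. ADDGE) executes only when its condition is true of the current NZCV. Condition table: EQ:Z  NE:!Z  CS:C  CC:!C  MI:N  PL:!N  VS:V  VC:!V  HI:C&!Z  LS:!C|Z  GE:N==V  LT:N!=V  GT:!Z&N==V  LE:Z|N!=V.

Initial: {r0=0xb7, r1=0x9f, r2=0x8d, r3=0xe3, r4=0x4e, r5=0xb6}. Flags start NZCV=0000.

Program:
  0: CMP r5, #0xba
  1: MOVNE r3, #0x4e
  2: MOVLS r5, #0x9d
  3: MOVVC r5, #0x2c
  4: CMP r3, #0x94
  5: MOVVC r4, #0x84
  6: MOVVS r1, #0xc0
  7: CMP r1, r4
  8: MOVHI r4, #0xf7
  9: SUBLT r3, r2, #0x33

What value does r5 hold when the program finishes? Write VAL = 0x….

VAL = 0x2c

[0] flags=1000 → (cmp)
[1] flags=1000 NE?T → r3=0x4e
[2] flags=1000 LS?T → r5=0x9d
[3] flags=1000 VC?T → r5=0x2c
[4] flags=1001 → (cmp)
[5] flags=1001 VC?F → skip
[6] flags=1001 VS?T → r1=0xc0
[7] flags=0011 → (cmp)
[8] flags=0011 HI?T → r4=0xf7
[9] flags=0011 LT?T → r3=0x5a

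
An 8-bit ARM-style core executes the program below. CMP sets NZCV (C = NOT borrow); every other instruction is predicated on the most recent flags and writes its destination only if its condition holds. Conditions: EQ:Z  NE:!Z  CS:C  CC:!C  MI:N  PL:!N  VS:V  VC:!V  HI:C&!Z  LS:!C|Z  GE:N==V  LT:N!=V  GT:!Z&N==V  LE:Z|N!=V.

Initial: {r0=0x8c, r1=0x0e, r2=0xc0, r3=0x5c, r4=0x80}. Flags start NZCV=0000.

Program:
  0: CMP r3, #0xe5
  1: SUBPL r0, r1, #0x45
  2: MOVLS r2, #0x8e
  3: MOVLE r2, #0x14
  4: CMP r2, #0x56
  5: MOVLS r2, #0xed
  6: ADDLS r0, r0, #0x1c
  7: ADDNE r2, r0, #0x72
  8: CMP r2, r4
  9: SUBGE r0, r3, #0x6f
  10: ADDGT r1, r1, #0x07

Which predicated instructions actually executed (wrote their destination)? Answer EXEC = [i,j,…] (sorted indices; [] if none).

EXEC = [1,2,7,9,10]

0: ✓ CMP  NZCV=0000
1: ✓ SUBPL  r0←0xc9
2: ✓ MOVLS  r2←0x8e
3: · MOVLE
4: ✓ CMP  NZCV=0011
5: · MOVLS
6: · ADDLS
7: ✓ ADDNE  r2←0x3b
8: ✓ CMP  NZCV=1001
9: ✓ SUBGE  r0←0xed
10: ✓ ADDGT  r1←0x15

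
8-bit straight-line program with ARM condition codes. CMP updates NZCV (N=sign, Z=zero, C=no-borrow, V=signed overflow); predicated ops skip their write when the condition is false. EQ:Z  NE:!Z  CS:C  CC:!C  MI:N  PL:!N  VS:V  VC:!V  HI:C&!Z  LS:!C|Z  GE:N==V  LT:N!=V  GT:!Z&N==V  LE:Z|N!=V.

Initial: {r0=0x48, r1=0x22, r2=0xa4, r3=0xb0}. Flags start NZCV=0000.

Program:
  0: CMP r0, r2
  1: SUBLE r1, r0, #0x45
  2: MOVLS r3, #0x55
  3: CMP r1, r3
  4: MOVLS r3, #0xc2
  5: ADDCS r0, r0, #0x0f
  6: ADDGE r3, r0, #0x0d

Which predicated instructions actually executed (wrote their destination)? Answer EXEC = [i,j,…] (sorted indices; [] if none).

EXEC = [2,4]

0: ✓ CMP  NZCV=1001
1: · SUBLE
2: ✓ MOVLS  r3←0x55
3: ✓ CMP  NZCV=1000
4: ✓ MOVLS  r3←0xc2
5: · ADDCS
6: · ADDGE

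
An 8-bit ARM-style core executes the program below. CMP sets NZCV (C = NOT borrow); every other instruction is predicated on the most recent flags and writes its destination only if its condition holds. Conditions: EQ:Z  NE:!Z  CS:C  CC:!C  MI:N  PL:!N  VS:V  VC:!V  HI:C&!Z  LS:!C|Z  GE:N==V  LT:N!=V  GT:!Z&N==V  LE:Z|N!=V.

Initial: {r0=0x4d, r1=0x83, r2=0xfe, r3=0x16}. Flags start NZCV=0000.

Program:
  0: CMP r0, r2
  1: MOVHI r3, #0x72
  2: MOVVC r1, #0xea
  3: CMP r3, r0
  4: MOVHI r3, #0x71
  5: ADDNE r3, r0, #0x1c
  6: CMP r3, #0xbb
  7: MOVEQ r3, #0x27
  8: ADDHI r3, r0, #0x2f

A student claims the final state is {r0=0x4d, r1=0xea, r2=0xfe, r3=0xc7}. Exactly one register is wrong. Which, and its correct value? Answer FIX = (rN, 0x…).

0: ✓ CMP  NZCV=0000
1: · MOVHI
2: ✓ MOVVC  r1←0xea
3: ✓ CMP  NZCV=1000
4: · MOVHI
5: ✓ ADDNE  r3←0x69
6: ✓ CMP  NZCV=1001
7: · MOVEQ
8: · ADDHI

FIX = (r3, 0x69)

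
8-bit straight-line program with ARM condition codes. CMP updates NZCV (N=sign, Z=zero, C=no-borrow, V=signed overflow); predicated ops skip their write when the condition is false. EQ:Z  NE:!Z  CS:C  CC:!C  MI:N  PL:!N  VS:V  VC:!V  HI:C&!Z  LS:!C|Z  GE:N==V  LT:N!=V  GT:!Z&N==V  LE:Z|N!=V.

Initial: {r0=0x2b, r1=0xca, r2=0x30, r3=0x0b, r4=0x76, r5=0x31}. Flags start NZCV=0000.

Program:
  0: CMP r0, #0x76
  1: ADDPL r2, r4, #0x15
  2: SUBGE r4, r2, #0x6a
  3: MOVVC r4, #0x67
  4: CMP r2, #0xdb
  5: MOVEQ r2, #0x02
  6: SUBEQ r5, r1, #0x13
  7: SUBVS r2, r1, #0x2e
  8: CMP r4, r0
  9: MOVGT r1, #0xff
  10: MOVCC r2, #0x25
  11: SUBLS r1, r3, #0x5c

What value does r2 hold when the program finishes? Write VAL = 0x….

0: ✓ CMP  NZCV=1000
1: · ADDPL
2: · SUBGE
3: ✓ MOVVC  r4←0x67
4: ✓ CMP  NZCV=0000
5: · MOVEQ
6: · SUBEQ
7: · SUBVS
8: ✓ CMP  NZCV=0010
9: ✓ MOVGT  r1←0xff
10: · MOVCC
11: · SUBLS

VAL = 0x30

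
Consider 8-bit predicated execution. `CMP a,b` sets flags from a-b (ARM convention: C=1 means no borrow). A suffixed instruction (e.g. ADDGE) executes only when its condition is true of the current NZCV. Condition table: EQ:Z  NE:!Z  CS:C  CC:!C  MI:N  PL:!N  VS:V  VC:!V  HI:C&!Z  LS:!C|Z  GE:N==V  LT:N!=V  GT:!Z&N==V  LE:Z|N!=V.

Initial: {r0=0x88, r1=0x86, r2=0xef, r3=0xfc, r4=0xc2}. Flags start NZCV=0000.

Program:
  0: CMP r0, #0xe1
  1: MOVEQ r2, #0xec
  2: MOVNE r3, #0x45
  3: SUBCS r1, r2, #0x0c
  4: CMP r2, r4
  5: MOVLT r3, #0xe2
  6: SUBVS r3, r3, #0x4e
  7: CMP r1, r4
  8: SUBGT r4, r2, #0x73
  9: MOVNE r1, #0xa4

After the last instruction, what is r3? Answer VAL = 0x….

VAL = 0x45

[0] flags=1000 → (cmp)
[1] flags=1000 EQ?F → skip
[2] flags=1000 NE?T → r3=0x45
[3] flags=1000 CS?F → skip
[4] flags=0010 → (cmp)
[5] flags=0010 LT?F → skip
[6] flags=0010 VS?F → skip
[7] flags=1000 → (cmp)
[8] flags=1000 GT?F → skip
[9] flags=1000 NE?T → r1=0xa4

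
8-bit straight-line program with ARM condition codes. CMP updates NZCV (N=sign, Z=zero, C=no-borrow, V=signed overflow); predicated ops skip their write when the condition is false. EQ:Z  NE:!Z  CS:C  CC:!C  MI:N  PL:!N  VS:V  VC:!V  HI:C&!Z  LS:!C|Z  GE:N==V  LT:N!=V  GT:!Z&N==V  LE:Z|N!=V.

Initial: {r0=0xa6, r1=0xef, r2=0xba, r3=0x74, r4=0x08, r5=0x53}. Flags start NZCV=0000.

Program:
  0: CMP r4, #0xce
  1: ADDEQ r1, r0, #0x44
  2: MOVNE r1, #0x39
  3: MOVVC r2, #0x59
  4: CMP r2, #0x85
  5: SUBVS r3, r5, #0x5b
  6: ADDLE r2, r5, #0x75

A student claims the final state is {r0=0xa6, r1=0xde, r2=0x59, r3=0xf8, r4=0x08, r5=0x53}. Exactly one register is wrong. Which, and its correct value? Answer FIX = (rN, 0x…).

FIX = (r1, 0x39)

[0] flags=0000 → (cmp)
[1] flags=0000 EQ?F → skip
[2] flags=0000 NE?T → r1=0x39
[3] flags=0000 VC?T → r2=0x59
[4] flags=1001 → (cmp)
[5] flags=1001 VS?T → r3=0xf8
[6] flags=1001 LE?F → skip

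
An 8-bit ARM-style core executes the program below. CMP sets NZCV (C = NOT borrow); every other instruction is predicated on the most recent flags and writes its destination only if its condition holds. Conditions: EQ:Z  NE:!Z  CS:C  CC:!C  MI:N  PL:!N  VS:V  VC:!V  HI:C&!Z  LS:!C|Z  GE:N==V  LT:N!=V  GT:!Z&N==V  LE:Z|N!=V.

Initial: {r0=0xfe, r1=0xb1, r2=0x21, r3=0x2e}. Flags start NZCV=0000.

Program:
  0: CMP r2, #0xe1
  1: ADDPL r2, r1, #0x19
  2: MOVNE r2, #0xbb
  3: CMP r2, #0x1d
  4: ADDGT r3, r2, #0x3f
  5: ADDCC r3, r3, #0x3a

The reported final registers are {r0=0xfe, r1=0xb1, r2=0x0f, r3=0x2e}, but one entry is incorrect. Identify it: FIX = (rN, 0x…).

FIX = (r2, 0xbb)

0: ✓ CMP  NZCV=0000
1: ✓ ADDPL  r2←0xca
2: ✓ MOVNE  r2←0xbb
3: ✓ CMP  NZCV=1010
4: · ADDGT
5: · ADDCC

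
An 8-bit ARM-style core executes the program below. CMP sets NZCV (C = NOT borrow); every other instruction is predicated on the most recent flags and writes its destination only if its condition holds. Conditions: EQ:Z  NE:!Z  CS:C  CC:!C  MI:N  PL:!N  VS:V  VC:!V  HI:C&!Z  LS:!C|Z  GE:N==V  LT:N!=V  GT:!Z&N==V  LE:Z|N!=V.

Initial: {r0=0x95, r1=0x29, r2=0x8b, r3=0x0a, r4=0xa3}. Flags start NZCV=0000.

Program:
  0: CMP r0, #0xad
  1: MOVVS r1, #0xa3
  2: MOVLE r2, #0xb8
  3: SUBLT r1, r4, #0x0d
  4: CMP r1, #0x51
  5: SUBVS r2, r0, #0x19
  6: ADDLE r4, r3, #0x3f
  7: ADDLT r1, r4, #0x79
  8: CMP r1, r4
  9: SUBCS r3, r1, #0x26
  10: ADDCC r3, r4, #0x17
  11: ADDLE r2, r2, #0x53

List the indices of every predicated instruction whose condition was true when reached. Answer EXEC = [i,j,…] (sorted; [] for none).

0: ✓ CMP  NZCV=1000
1: · MOVVS
2: ✓ MOVLE  r2←0xb8
3: ✓ SUBLT  r1←0x96
4: ✓ CMP  NZCV=0011
5: ✓ SUBVS  r2←0x7c
6: ✓ ADDLE  r4←0x49
7: ✓ ADDLT  r1←0xc2
8: ✓ CMP  NZCV=0011
9: ✓ SUBCS  r3←0x9c
10: · ADDCC
11: ✓ ADDLE  r2←0xcf

EXEC = [2,3,5,6,7,9,11]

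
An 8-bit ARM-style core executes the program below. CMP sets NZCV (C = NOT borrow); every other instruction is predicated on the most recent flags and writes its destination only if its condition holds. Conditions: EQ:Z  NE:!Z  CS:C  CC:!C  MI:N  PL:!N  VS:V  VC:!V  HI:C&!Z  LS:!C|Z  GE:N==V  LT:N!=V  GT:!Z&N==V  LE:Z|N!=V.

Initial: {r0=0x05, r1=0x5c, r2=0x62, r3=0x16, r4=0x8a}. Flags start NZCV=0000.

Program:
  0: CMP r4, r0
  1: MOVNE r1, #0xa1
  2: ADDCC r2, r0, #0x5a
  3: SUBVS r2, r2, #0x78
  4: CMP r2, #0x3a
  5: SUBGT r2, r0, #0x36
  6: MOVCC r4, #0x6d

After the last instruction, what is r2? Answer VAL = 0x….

[0] flags=1010 → (cmp)
[1] flags=1010 NE?T → r1=0xa1
[2] flags=1010 CC?F → skip
[3] flags=1010 VS?F → skip
[4] flags=0010 → (cmp)
[5] flags=0010 GT?T → r2=0xcf
[6] flags=0010 CC?F → skip

VAL = 0xcf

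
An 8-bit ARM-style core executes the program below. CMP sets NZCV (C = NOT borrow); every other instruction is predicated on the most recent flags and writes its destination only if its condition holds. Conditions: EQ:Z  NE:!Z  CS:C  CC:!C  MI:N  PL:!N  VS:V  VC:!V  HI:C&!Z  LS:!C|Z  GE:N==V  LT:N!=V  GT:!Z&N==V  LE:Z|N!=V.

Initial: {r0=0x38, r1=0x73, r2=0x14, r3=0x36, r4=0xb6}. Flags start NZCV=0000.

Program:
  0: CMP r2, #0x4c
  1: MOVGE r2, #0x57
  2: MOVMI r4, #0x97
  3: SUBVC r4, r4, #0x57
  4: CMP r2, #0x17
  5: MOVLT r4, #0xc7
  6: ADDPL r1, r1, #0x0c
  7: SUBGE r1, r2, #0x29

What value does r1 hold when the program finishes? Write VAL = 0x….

0: ✓ CMP  NZCV=1000
1: · MOVGE
2: ✓ MOVMI  r4←0x97
3: ✓ SUBVC  r4←0x40
4: ✓ CMP  NZCV=1000
5: ✓ MOVLT  r4←0xc7
6: · ADDPL
7: · SUBGE

VAL = 0x73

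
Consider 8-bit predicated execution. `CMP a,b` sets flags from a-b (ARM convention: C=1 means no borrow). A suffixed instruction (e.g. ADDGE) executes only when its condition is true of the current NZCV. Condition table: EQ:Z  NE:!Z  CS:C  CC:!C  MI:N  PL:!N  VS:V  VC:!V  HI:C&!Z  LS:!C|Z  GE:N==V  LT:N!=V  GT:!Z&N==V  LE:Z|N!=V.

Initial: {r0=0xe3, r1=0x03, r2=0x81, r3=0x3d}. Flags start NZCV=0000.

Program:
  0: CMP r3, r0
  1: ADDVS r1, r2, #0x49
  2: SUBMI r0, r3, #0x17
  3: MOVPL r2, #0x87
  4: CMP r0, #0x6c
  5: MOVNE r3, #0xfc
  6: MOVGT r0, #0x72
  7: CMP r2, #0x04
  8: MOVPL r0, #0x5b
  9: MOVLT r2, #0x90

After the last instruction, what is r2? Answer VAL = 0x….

VAL = 0x90

[0] flags=0000 → (cmp)
[1] flags=0000 VS?F → skip
[2] flags=0000 MI?F → skip
[3] flags=0000 PL?T → r2=0x87
[4] flags=0011 → (cmp)
[5] flags=0011 NE?T → r3=0xfc
[6] flags=0011 GT?F → skip
[7] flags=1010 → (cmp)
[8] flags=1010 PL?F → skip
[9] flags=1010 LT?T → r2=0x90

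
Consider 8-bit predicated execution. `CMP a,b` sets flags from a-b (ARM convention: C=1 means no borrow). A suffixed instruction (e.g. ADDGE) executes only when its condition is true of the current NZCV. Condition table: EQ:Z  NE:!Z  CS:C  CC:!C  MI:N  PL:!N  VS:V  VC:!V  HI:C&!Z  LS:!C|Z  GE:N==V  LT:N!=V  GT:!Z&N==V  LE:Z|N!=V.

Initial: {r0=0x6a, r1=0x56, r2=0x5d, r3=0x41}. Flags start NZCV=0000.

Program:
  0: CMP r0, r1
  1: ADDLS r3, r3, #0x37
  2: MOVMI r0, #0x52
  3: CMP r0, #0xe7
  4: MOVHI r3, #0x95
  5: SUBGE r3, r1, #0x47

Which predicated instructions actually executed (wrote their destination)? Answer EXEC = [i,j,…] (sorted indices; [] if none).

EXEC = [5]

[0] flags=0010 → (cmp)
[1] flags=0010 LS?F → skip
[2] flags=0010 MI?F → skip
[3] flags=1001 → (cmp)
[4] flags=1001 HI?F → skip
[5] flags=1001 GE?T → r3=0x0f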